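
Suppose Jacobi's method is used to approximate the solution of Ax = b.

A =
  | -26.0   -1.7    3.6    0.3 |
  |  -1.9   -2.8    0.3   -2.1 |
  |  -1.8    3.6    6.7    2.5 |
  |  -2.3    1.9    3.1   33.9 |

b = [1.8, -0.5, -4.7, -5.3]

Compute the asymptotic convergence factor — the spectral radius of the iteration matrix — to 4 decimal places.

0.3453

Write A = D+L+U with D = diag(-26, -2.8, 6.7, 33.9).
Jacobi: T = -D⁻¹(L+U), T[0,1] = -(-1.7)/(-26) = -0.0654; T[0,0] = 0.
  T[0,:] = [+0.0000, -0.0654, +0.1385, +0.0115]
  T[1,:] = [-0.6786, +0.0000, +0.1071, -0.7500]
  T[2,:] = [+0.2687, -0.5373, +0.0000, -0.3731]
  T[3,:] = [+0.0678, -0.0560, -0.0914, +0.0000]
moduli |λ_i(T)| = 0.3453, 0.2626, 0.2626, 0.1110.
ρ = 0.3453; 0.3453 < 1 ⇒ converges.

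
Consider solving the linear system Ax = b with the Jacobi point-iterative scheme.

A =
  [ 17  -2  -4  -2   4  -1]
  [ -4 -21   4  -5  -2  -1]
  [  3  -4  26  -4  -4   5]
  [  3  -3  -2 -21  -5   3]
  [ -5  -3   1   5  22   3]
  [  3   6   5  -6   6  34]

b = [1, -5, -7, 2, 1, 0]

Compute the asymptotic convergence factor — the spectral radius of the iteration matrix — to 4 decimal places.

0.5092

Diagonal D = diag(17, -21, 26, -21, 22, 34); L, U strict lower/upper.
T_J = -D⁻¹(L+U): T[5,2] = -(5)/(34) = -0.1471; T[5,5] = 0.
  T[0,:] = [+0.0000 +0.1176 +0.2353 +0.1176 -0.2353 +0.0588]
  T[1,:] = [-0.1905 +0.0000 +0.1905 -0.2381 -0.0952 -0.0476]
  T[2,:] = [-0.1154 +0.1538 +0.0000 +0.1538 +0.1538 -0.1923]
  T[3,:] = [+0.1429 -0.1429 -0.0952 +0.0000 -0.2381 +0.1429]
  T[4,:] = [+0.2273 +0.1364 -0.0455 -0.2273 +0.0000 -0.1364]
  T[5,:] = [-0.0882 -0.1765 -0.1471 +0.1765 -0.1765 +0.0000]
|roots of det(T-λI)|: 0.5092, 0.2919, 0.2919, 0.2128, 0.2128, 0.0314.
ρ(T) = max|λ| = 0.5092; 0.5092 < 1, so it converges for any x₀.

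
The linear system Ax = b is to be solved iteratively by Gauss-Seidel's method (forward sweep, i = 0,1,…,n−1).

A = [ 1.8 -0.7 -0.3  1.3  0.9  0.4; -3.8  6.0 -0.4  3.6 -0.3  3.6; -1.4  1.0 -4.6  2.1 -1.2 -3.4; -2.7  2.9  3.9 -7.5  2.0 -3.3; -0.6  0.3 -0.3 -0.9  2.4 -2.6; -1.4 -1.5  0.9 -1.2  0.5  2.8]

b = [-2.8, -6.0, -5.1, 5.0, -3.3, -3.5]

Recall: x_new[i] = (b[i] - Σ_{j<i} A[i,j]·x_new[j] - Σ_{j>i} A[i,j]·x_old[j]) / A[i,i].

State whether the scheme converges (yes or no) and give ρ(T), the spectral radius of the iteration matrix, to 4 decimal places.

no, ρ = 1.3048

Diagonal D = diag(1.8, 6, -4.6, -7.5, 2.4, 2.8); L, U strict lower/upper.
Gauss-Seidel: T = -(D+L)⁻¹U, row 0 first, T[0,3] = -(1.3)/(1.8) = -0.7222; later rows by forward substitution.
  T[0,:] = [+0.0000, +0.3889, +0.1667, -0.7222, -0.5000, -0.2222]
  T[1,:] = [+0.0000, +0.2463, +0.1722, -1.0574, -0.2667, -0.7407]
  T[2,:] = [+0.0000, -0.0648, -0.0133, +0.4465, -0.1667, -0.8325]
  T[3,:] = [+0.0000, -0.0785, -0.0003, +0.0833, +0.2569, -1.0793]
  T[4,:] = [+0.0000, +0.0289, +0.0184, +0.0387, -0.0162, +0.6116]
  T[5,:] = [+0.0000, +0.3084, +0.1765, -1.0423, -0.2263, -0.8121]
moduli |λ_i(T)| = 1.3048, 0.6326, 0.1806, 0.1806, 0.0635, 0.0000.
spectral radius ρ = 1.3048; 1.3048 > 1, so it fails to converge.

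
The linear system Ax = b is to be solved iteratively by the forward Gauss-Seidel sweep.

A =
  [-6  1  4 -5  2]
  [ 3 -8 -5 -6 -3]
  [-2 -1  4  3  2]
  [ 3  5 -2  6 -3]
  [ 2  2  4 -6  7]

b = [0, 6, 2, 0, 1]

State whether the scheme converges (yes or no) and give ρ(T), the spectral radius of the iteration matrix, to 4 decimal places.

no, ρ = 1.6859

Write A = D+L+U with D = diag(-6, -8, 4, 6, 7).
GS T = -(D+L)⁻¹U: row 0 first, T[0,1] = -(1)/(-6) = +0.1667; later rows by forward substitution.
  T[0,:] = [+0.0000, +0.1667, +0.6667, -0.8333, +0.3333]
  T[1,:] = [+0.0000, +0.0625, -0.3750, -1.0625, -0.2500]
  T[2,:] = [+0.0000, +0.0990, +0.2396, -1.4323, -0.3958]
  T[3,:] = [+0.0000, -0.1024, +0.0590, +0.8247, +0.4097]
  T[4,:] = [+0.0000, -0.2098, -0.1696, +2.0670, +0.5536]
|roots of det(T-λI)|: 1.6859, 0.2801, 0.1537, 0.1537, 0.0000.
ρ(T) = max|λ| = 1.6859; 1.6859 > 1, so it fails to converge.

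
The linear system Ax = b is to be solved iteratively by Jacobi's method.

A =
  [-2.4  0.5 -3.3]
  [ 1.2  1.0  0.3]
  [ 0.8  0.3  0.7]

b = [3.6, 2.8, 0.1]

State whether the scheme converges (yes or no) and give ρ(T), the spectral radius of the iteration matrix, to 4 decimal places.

no, ρ = 1.3820

Diagonal D = diag(-2.4, 1, 0.7); L, U strict lower/upper.
T_J = -D⁻¹(L+U): T[1,0] = -(1.2)/(1) = -1.2000; T[1,1] = 0.
  T[0,:] = [+0.0000 +0.2083 -1.3750]
  T[1,:] = [-1.2000 +0.0000 -0.3000]
  T[2,:] = [-1.1429 -0.4286 +0.0000]
|eigenvalues of T|: 1.3820, 0.8233, 0.5587.
spectral radius ρ = 1.3820; 1.3820 > 1 ⇒ diverges.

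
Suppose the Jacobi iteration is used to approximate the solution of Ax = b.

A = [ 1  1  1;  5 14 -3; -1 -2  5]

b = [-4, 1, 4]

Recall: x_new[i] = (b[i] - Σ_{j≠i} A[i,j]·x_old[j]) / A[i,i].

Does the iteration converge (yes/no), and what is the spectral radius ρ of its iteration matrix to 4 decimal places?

A = D + L + U where D = diag(1, 14, 5).
Jacobi T = -D⁻¹(L+U): T[0,2] = -(1)/(1) = -1.0000; T[0,0] = 0.
  T[0,:] = [+0.0000  -1.0000  -1.0000]
  T[1,:] = [-0.3571  +0.0000  +0.2143]
  T[2,:] = [+0.2000  +0.4000  +0.0000]
|roots of det(T-λI)|: 0.6331, 0.3974, 0.3974.
spectral radius ρ = 0.6331; 0.6331 < 1 ⇒ converges.

yes, ρ = 0.6331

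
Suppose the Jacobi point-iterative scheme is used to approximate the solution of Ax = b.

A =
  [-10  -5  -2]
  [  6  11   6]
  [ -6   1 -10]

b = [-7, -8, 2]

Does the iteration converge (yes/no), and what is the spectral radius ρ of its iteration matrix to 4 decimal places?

yes, ρ = 0.7383

Write A = D+L+U with D = diag(-10, 11, -10).
T_J = -D⁻¹(L+U): T[0,2] = -(-2)/(-10) = -0.2000; T[0,0] = 0.
  T[0,:] = [+0.0000  -0.5000  -0.2000]
  T[1,:] = [-0.5455  +0.0000  -0.5455]
  T[2,:] = [-0.6000  +0.1000  +0.0000]
eigenvalue magnitudes: 0.7383, 0.4548, 0.4548.
ρ(T) = max|λ| = 0.7383; 0.7383 < 1 ⇒ converges.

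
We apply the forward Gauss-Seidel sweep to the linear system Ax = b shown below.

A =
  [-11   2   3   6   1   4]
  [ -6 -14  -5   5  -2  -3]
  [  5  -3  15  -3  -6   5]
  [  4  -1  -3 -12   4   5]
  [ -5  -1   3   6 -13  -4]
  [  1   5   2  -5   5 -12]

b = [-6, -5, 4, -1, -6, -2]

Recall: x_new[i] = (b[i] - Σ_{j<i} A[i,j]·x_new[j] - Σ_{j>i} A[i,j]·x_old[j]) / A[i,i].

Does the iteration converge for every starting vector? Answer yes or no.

Let D = diag(-11, -14, 15, -12, -13, -12); L, U the strict triangles.
Gauss-Seidel: T = -(D+L)⁻¹U, row 0 first, T[0,5] = -(4)/(-11) = +0.3636; later rows by forward substitution.
  T[0,:] = [+0.0000 +0.1818 +0.2727 +0.5455 +0.0909 +0.3636]
  T[1,:] = [+0.0000 -0.0779 -0.4740 +0.1234 -0.1818 -0.3701]
  T[2,:] = [+0.0000 -0.0762 -0.1857 +0.0429 +0.3333 -0.5286]
  T[3,:] = [+0.0000 +0.0861 +0.1768 +0.1608 +0.2955 +0.7009]
  T[4,:] = [+0.0000 -0.0418 -0.0297 -0.1352 +0.1923 -0.2176]
  T[5,:] = [+0.0000 -0.0833 -0.2918 -0.0193 -0.0556 -0.5947]
|eigenvalues of T|: 0.9150, 0.2433, 0.2002, 0.2002, 0.0124, 0.0000.
spectral radius ρ = 0.9150; 0.9150 < 1, so it converges for any x₀.

yes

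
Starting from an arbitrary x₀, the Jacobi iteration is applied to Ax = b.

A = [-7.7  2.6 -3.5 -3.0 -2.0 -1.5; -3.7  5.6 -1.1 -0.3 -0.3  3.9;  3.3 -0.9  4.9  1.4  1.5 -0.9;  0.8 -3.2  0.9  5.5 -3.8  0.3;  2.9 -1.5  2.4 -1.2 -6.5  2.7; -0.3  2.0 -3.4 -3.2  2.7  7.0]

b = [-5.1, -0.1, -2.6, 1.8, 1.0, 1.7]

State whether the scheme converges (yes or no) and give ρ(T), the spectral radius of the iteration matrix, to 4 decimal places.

Diagonal D = diag(-7.7, 5.6, 4.9, 5.5, -6.5, 7); L, U strict lower/upper.
Jacobi T = -D⁻¹(L+U): T[0,3] = -(-3)/(-7.7) = -0.3896; T[0,0] = 0.
  T[0,:] = [+0.0000 +0.3377 -0.4545 -0.3896 -0.2597 -0.1948]
  T[1,:] = [+0.6607 +0.0000 +0.1964 +0.0536 +0.0536 -0.6964]
  T[2,:] = [-0.6735 +0.1837 +0.0000 -0.2857 -0.3061 +0.1837]
  T[3,:] = [-0.1455 +0.5818 -0.1636 +0.0000 +0.6909 -0.0545]
  T[4,:] = [+0.4462 -0.2308 +0.3692 -0.1846 +0.0000 +0.4154]
  T[5,:] = [+0.0429 -0.2857 +0.4857 +0.4571 -0.3857 +0.0000]
|eigenvalues of T|: 1.2079, 0.7130, 0.7103, 0.7103, 0.3776, 0.3776.
spectral radius ρ = 1.2079; 1.2079 > 1, so it fails to converge.

no, ρ = 1.2079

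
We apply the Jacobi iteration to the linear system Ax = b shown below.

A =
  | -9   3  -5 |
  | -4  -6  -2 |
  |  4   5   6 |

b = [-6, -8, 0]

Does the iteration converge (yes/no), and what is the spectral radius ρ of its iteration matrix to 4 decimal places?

yes, ρ = 0.8398

Split A = D + L + U, D = diag(-9, -6, 6).
T_J = -D⁻¹(L+U): T[0,2] = -(-5)/(-9) = -0.5556; T[0,0] = 0.
  T[0,:] = [+0.0000  +0.3333  -0.5556]
  T[1,:] = [-0.6667  +0.0000  -0.3333]
  T[2,:] = [-0.6667  -0.8333  +0.0000]
moduli |λ_i(T)| = 0.8398, 0.5285, 0.5285.
spectral radius ρ = 0.8398; 0.8398 < 1: convergent.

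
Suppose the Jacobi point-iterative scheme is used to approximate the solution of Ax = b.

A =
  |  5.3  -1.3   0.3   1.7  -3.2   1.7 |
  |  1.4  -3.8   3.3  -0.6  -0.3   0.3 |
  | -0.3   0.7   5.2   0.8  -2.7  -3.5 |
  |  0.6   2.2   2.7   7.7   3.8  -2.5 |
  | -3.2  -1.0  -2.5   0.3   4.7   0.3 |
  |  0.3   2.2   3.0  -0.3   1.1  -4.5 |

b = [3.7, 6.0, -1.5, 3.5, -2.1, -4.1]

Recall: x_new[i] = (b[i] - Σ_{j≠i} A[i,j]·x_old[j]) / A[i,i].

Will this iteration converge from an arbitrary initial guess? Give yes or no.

A = D + L + U where D = diag(5.3, -3.8, 5.2, 7.7, 4.7, -4.5).
Jacobi: T = -D⁻¹(L+U), T[2,0] = -(-0.3)/(5.2) = +0.0577; T[2,2] = 0.
  T[0,:] = [+0.0000 +0.2453 -0.0566 -0.3208 +0.6038 -0.3208]
  T[1,:] = [+0.3684 +0.0000 +0.8684 -0.1579 -0.0789 +0.0789]
  T[2,:] = [+0.0577 -0.1346 +0.0000 -0.1538 +0.5192 +0.6731]
  T[3,:] = [-0.0779 -0.2857 -0.3506 +0.0000 -0.4935 +0.3247]
  T[4,:] = [+0.6809 +0.2128 +0.5319 -0.0638 +0.0000 -0.0638]
  T[5,:] = [+0.0667 +0.4889 +0.6667 -0.0667 +0.2444 +0.0000]
|λ(T)| sorted: 1.1908, 0.7595, 0.7595, 0.5733, 0.3072, 0.3072.
ρ(T) = max|λ| = 1.1908; 1.1908 > 1 ⇒ diverges.

no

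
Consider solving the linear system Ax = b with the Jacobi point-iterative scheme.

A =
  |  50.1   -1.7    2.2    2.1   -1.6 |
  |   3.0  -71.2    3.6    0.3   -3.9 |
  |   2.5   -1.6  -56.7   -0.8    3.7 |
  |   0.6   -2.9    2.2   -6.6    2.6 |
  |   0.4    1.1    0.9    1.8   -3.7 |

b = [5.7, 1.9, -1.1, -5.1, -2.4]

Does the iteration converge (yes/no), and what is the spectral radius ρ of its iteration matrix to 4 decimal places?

Split A = D + L + U, D = diag(50.1, -71.2, -56.7, -6.6, -3.7).
Jacobi T = -D⁻¹(L+U): T[0,4] = -(-1.6)/(50.1) = +0.0319; T[0,0] = 0.
  T[0,:] = [+0.0000 +0.0339 -0.0439 -0.0419 +0.0319]
  T[1,:] = [+0.0421 +0.0000 +0.0506 +0.0042 -0.0548]
  T[2,:] = [+0.0441 -0.0282 +0.0000 -0.0141 +0.0653]
  T[3,:] = [+0.0909 -0.4394 +0.3333 +0.0000 +0.3939]
  T[4,:] = [+0.1081 +0.2973 +0.2432 +0.4865 +0.0000]
|roots of det(T-λI)|: 0.4752, 0.3137, 0.1894, 0.0603, 0.0324.
ρ = 0.4752; 0.4752 < 1: convergent.

yes, ρ = 0.4752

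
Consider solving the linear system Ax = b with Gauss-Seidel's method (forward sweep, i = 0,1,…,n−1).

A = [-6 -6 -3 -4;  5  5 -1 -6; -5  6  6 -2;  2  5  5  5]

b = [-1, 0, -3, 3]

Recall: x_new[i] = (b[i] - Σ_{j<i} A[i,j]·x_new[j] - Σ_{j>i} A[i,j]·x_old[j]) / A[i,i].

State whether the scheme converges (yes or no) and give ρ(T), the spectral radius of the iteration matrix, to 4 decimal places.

no, ρ = 1.1669

Write A = D+L+U with D = diag(-6, 5, 6, 5).
Gauss-Seidel: T = -(D+L)⁻¹U, row 0 first, T[0,3] = -(-4)/(-6) = -0.6667; later rows by forward substitution.
  T[0,:] = [+0.0000 -1.0000 -0.5000 -0.6667]
  T[1,:] = [+0.0000 +1.0000 +0.7000 +1.8667]
  T[2,:] = [+0.0000 -1.8333 -1.1167 -2.0889]
  T[3,:] = [+0.0000 +1.2333 +0.6167 +0.4889]
moduli |λ_i(T)| = 1.1669, 0.7648, 0.0299, 0.0000.
spectral radius ρ = 1.1669; 1.1669 > 1 ⇒ diverges.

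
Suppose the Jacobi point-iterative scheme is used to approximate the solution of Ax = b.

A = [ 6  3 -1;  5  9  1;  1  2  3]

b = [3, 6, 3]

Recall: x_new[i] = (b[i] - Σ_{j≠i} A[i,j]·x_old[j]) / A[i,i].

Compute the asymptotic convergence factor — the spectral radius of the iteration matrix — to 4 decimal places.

0.6063

Split A = D + L + U, D = diag(6, 9, 3).
Jacobi: T = -D⁻¹(L+U), T[2,1] = -(2)/(3) = -0.6667; T[2,2] = 0.
  T[0,:] = [+0.0000  -0.5000  +0.1667]
  T[1,:] = [-0.5556  +0.0000  -0.1111]
  T[2,:] = [-0.3333  -0.6667  +0.0000]
eigenvalue magnitudes: 0.6063, 0.4467, 0.1595.
spectral radius ρ = 0.6063; 0.6063 < 1: convergent.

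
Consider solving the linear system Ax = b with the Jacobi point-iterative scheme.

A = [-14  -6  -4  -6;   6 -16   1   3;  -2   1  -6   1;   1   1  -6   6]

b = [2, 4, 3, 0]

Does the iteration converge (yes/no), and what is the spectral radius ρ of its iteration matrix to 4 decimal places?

Let D = diag(-14, -16, -6, 6); L, U the strict triangles.
Jacobi: T = -D⁻¹(L+U), T[2,0] = -(-2)/(-6) = -0.3333; T[2,2] = 0.
  T[0,:] = [+0.0000  -0.4286  -0.2857  -0.4286]
  T[1,:] = [+0.3750  +0.0000  +0.0625  +0.1875]
  T[2,:] = [-0.3333  +0.1667  +0.0000  +0.1667]
  T[3,:] = [-0.1667  -0.1667  +1.0000  +0.0000]
|λ(T)| sorted: 0.7152, 0.5162, 0.5162, 0.1718.
spectral radius ρ = 0.7152; 0.7152 < 1: convergent.

yes, ρ = 0.7152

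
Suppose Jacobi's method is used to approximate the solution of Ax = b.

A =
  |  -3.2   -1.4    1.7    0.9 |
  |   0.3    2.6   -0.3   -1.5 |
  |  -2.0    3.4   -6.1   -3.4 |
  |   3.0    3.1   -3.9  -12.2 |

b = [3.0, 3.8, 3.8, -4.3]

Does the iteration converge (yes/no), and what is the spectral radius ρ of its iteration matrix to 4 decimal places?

yes, ρ = 0.8367

Write A = D+L+U with D = diag(-3.2, 2.6, -6.1, -12.2).
Jacobi T = -D⁻¹(L+U): T[1,0] = -(0.3)/(2.6) = -0.1154; T[1,1] = 0.
  T[0,:] = [+0.0000  -0.4375  +0.5312  +0.2812]
  T[1,:] = [-0.1154  +0.0000  +0.1154  +0.5769]
  T[2,:] = [-0.3279  +0.5574  +0.0000  -0.5574]
  T[3,:] = [+0.2459  +0.2541  -0.3197  +0.0000]
|λ(T)| sorted: 0.8367, 0.4660, 0.4660, 0.2550.
spectral radius ρ = 0.8367; 0.8367 < 1: convergent.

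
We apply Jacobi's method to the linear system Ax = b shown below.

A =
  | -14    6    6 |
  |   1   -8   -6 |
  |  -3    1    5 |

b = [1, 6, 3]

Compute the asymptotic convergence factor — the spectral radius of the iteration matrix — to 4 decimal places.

0.8387

Write A = D+L+U with D = diag(-14, -8, 5).
T_J = -D⁻¹(L+U): T[0,2] = -(6)/(-14) = +0.4286; T[0,0] = 0.
  T[0,:] = [+0.0000 +0.4286 +0.4286]
  T[1,:] = [+0.1250 +0.0000 -0.7500]
  T[2,:] = [+0.6000 -0.2000 +0.0000]
|λ(T)| sorted: 0.8387, 0.4927, 0.4927.
ρ = 0.8387; 0.8387 < 1: convergent.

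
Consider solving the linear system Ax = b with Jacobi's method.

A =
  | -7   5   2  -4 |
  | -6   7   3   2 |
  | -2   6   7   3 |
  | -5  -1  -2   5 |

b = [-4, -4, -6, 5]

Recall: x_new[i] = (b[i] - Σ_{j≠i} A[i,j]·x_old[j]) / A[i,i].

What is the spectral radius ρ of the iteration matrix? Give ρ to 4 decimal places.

1.1511

Write A = D+L+U with D = diag(-7, 7, 7, 5).
Jacobi: T = -D⁻¹(L+U), T[1,3] = -(2)/(7) = -0.2857; T[1,1] = 0.
  T[0,:] = [+0.0000 +0.7143 +0.2857 -0.5714]
  T[1,:] = [+0.8571 +0.0000 -0.4286 -0.2857]
  T[2,:] = [+0.2857 -0.8571 +0.0000 -0.4286]
  T[3,:] = [+1.0000 +0.2000 +0.4000 +0.0000]
moduli |λ_i(T)| = 1.1511, 0.8734, 0.8734, 0.7497.
ρ(T) = max|λ| = 1.1511; 1.1511 > 1 ⇒ diverges.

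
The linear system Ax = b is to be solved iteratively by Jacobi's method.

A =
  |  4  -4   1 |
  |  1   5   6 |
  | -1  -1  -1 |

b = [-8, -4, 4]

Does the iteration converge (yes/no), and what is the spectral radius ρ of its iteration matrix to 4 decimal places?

no, ρ = 1.4327

Write A = D+L+U with D = diag(4, 5, -1).
T_J = -D⁻¹(L+U): T[2,0] = -(-1)/(-1) = -1.0000; T[2,2] = 0.
  T[0,:] = [+0.0000 +1.0000 -0.2500]
  T[1,:] = [-0.2000 +0.0000 -1.2000]
  T[2,:] = [-1.0000 -1.0000 +0.0000]
|roots of det(T-λI)|: 1.4327, 0.8959, 0.8959.
ρ = 1.4327; 1.4327 > 1, so it fails to converge.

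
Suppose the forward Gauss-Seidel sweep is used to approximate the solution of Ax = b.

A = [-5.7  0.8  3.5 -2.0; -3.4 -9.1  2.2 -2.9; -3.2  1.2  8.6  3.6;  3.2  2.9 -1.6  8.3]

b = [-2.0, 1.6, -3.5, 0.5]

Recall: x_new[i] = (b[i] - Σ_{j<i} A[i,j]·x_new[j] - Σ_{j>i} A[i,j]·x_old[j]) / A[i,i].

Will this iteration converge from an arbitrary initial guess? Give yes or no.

Diagonal D = diag(-5.7, -9.1, 8.6, 8.3); L, U strict lower/upper.
T_GS = -(D+L)⁻¹U: row 0 first, T[0,2] = -(3.5)/(-5.7) = +0.6140; later rows by forward substitution.
  T[0,:] = [+0.0000  +0.1404  +0.6140  -0.3509]
  T[1,:] = [+0.0000  -0.0524  +0.0123  -0.1876]
  T[2,:] = [+0.0000  +0.0595  +0.2268  -0.5230]
  T[3,:] = [+0.0000  -0.0243  -0.1973  +0.1000]
eigenvalue magnitudes: 0.5014, 0.1580, 0.0691, 0.0000.
ρ(T) = max|λ| = 0.5014; 0.5014 < 1 ⇒ converges.

yes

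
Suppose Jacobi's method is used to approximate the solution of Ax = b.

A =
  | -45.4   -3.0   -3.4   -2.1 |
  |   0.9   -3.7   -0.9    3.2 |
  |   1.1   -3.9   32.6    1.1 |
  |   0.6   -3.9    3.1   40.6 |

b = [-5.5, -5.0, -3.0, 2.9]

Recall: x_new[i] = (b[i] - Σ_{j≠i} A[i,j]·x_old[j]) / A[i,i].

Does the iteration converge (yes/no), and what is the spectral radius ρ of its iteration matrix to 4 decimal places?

A = D + L + U where D = diag(-45.4, -3.7, 32.6, 40.6).
T_J = -D⁻¹(L+U): T[2,1] = -(-3.9)/(32.6) = +0.1196; T[2,2] = 0.
  T[0,:] = [+0.0000  -0.0661  -0.0749  -0.0463]
  T[1,:] = [+0.2432  +0.0000  -0.2432  +0.8649]
  T[2,:] = [-0.0337  +0.1196  +0.0000  -0.0337]
  T[3,:] = [-0.0148  +0.0961  -0.0764  +0.0000]
moduli |λ_i(T)| = 0.2817, 0.1924, 0.1924, 0.0046.
spectral radius ρ = 0.2817; 0.2817 < 1, so it converges for any x₀.

yes, ρ = 0.2817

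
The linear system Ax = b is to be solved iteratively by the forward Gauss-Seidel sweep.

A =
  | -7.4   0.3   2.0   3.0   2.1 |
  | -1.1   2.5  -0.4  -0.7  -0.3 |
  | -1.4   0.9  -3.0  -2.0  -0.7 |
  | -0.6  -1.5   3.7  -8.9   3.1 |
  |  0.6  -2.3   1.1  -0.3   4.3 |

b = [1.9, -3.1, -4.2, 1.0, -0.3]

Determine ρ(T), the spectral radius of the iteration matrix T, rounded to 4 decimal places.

0.5746

Write A = D+L+U with D = diag(-7.4, 2.5, -3, -8.9, 4.3).
T_GS = -(D+L)⁻¹U: row 0 first, T[0,3] = -(3)/(-7.4) = +0.4054; later rows by forward substitution.
  T[0,:] = [+0.0000 +0.0405 +0.2703 +0.4054 +0.2838]
  T[1,:] = [+0.0000 +0.0178 +0.2789 +0.4584 +0.2449]
  T[2,:] = [+0.0000 -0.0136 -0.0425 -0.7183 -0.2923]
  T[3,:] = [+0.0000 -0.0114 -0.0829 -0.4032 +0.1664]
  T[4,:] = [+0.0000 +0.0066 +0.1166 +0.3442 +0.1778]
|eigenvalues of T|: 0.5746, 0.2035, 0.2035, 0.0088, 0.0000.
ρ(T) = max|λ| = 0.5746; 0.5746 < 1: convergent.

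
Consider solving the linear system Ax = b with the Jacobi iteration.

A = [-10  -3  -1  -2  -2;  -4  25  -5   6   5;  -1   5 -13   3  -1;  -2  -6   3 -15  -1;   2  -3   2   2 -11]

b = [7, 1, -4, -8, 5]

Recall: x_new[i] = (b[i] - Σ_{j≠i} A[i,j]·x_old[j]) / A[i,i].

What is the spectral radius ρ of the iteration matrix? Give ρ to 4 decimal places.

Split A = D + L + U, D = diag(-10, 25, -13, -15, -11).
Jacobi T = -D⁻¹(L+U): T[3,4] = -(-1)/(-15) = -0.0667; T[3,3] = 0.
  T[0,:] = [+0.0000, -0.3000, -0.1000, -0.2000, -0.2000]
  T[1,:] = [+0.1600, +0.0000, +0.2000, -0.2400, -0.2000]
  T[2,:] = [-0.0769, +0.3846, +0.0000, +0.2308, -0.0769]
  T[3,:] = [-0.1333, -0.4000, +0.2000, +0.0000, -0.0667]
  T[4,:] = [+0.1818, -0.2727, +0.1818, +0.1818, +0.0000]
eigenvalue magnitudes: 0.5047, 0.3666, 0.3666, 0.2751, 0.2751.
ρ(T) = max|λ| = 0.5047; 0.5047 < 1, so it converges for any x₀.

0.5047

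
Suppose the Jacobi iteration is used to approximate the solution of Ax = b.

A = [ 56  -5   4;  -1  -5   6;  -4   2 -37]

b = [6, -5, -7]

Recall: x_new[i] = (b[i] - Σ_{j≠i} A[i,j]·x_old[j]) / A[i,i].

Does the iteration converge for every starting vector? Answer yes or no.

A = D + L + U where D = diag(56, -5, -37).
T_J = -D⁻¹(L+U): T[2,1] = -(2)/(-37) = +0.0541; T[2,2] = 0.
  T[0,:] = [+0.0000, +0.0893, -0.0714]
  T[1,:] = [-0.2000, +0.0000, +1.2000]
  T[2,:] = [-0.1081, +0.0541, +0.0000]
eigenvalue magnitudes: 0.3011, 0.1895, 0.1895.
ρ = 0.3011; 0.3011 < 1, so it converges for any x₀.

yes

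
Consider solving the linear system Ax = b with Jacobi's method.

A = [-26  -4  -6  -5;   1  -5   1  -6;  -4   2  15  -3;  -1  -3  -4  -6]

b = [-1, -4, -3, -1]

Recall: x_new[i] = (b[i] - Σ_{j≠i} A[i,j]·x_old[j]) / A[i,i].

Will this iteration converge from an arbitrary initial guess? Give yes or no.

yes

A = D + L + U where D = diag(-26, -5, 15, -6).
Jacobi T = -D⁻¹(L+U): T[0,3] = -(-5)/(-26) = -0.1923; T[0,0] = 0.
  T[0,:] = [+0.0000, -0.1538, -0.2308, -0.1923]
  T[1,:] = [+0.2000, +0.0000, +0.2000, -1.2000]
  T[2,:] = [+0.2667, -0.1333, +0.0000, +0.2000]
  T[3,:] = [-0.1667, -0.5000, -0.6667, +0.0000]
|λ(T)| sorted: 0.7350, 0.4884, 0.2000, 0.2000.
spectral radius ρ = 0.7350; 0.7350 < 1 ⇒ converges.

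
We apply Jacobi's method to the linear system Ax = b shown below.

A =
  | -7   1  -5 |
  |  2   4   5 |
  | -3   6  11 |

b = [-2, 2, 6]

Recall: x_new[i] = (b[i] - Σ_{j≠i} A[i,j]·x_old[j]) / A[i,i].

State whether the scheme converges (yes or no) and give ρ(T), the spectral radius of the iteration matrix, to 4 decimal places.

yes, ρ = 0.8399

Let D = diag(-7, 4, 11); L, U the strict triangles.
Jacobi: T = -D⁻¹(L+U), T[1,2] = -(5)/(4) = -1.2500; T[1,1] = 0.
  T[0,:] = [+0.0000  +0.1429  -0.7143]
  T[1,:] = [-0.5000  +0.0000  -1.2500]
  T[2,:] = [+0.2727  -0.5455  +0.0000]
|λ(T)| sorted: 0.8399, 0.5384, 0.5384.
spectral radius ρ = 0.8399; 0.8399 < 1: convergent.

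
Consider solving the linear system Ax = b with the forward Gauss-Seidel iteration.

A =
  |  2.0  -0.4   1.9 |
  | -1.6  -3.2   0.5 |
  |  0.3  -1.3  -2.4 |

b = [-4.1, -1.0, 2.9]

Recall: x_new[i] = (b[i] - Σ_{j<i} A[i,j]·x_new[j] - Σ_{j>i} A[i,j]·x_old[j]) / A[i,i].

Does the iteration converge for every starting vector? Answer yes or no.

yes

Split A = D + L + U, D = diag(2, -3.2, -2.4).
T_GS = -(D+L)⁻¹U: row 0 first, T[0,1] = -(-0.4)/(2) = +0.2000; later rows by forward substitution.
  T[0,:] = [+0.0000, +0.2000, -0.9500]
  T[1,:] = [+0.0000, -0.1000, +0.6312]
  T[2,:] = [+0.0000, +0.0792, -0.4607]
eigenvalue magnitudes: 0.5676, 0.0069, 0.0000.
ρ(T) = max|λ| = 0.5676; 0.5676 < 1, so it converges for any x₀.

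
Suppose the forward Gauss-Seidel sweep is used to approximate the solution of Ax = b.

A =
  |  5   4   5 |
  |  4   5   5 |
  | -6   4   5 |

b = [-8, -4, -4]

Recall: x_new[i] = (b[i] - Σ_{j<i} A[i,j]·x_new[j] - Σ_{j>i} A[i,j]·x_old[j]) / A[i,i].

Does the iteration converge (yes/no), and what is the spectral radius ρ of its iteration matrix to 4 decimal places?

Split A = D + L + U, D = diag(5, 5, 5).
GS T = -(D+L)⁻¹U: row 0 first, T[0,1] = -(4)/(5) = -0.8000; later rows by forward substitution.
  T[0,:] = [+0.0000, -0.8000, -1.0000]
  T[1,:] = [+0.0000, +0.6400, -0.2000]
  T[2,:] = [+0.0000, -1.4720, -1.0400]
|roots of det(T-λI)|: 1.2000, 0.8000, 0.0000.
spectral radius ρ = 1.2000; 1.2000 > 1, so it fails to converge.

no, ρ = 1.2000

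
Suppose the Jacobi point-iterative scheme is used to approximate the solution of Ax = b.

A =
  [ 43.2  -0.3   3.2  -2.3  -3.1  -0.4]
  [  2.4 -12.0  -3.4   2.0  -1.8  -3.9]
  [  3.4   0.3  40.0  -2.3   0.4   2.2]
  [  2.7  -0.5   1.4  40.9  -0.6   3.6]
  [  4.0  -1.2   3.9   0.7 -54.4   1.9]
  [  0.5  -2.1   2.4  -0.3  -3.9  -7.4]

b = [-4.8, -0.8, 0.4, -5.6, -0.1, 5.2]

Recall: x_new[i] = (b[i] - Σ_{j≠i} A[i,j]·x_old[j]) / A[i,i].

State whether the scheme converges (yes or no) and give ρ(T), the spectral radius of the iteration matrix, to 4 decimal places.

yes, ρ = 0.2692

Let D = diag(43.2, -12, 40, 40.9, -54.4, -7.4); L, U the strict triangles.
T_J = -D⁻¹(L+U): T[3,5] = -(3.6)/(40.9) = -0.0880; T[3,3] = 0.
  T[0,:] = [+0.0000, +0.0069, -0.0741, +0.0532, +0.0718, +0.0093]
  T[1,:] = [+0.2000, +0.0000, -0.2833, +0.1667, -0.1500, -0.3250]
  T[2,:] = [-0.0850, -0.0075, +0.0000, +0.0575, -0.0100, -0.0550]
  T[3,:] = [-0.0660, +0.0122, -0.0342, +0.0000, +0.0147, -0.0880]
  T[4,:] = [+0.0735, -0.0221, +0.0717, +0.0129, +0.0000, +0.0349]
  T[5,:] = [+0.0676, -0.2838, +0.3243, -0.0405, -0.5270, +0.0000]
moduli |λ_i(T)| = 0.2692, 0.2150, 0.1354, 0.0954, 0.0954, 0.0759.
ρ = 0.2692; 0.2692 < 1: convergent.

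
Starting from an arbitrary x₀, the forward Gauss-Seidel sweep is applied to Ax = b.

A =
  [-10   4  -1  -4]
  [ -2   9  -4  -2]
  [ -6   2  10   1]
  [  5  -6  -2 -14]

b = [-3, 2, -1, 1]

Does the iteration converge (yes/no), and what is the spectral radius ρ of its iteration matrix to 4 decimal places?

yes, ρ = 0.5509

Let D = diag(-10, 9, 10, -14); L, U the strict triangles.
Gauss-Seidel: T = -(D+L)⁻¹U, row 0 first, T[0,3] = -(-4)/(-10) = -0.4000; later rows by forward substitution.
  T[0,:] = [+0.0000  +0.4000  -0.1000  -0.4000]
  T[1,:] = [+0.0000  +0.0889  +0.4222  +0.1333]
  T[2,:] = [+0.0000  +0.2222  -0.1444  -0.3667]
  T[3,:] = [+0.0000  +0.0730  -0.1960  -0.1476]
|eigenvalues of T|: 0.5509, 0.3107, 0.0371, 0.0000.
spectral radius ρ = 0.5509; 0.5509 < 1 ⇒ converges.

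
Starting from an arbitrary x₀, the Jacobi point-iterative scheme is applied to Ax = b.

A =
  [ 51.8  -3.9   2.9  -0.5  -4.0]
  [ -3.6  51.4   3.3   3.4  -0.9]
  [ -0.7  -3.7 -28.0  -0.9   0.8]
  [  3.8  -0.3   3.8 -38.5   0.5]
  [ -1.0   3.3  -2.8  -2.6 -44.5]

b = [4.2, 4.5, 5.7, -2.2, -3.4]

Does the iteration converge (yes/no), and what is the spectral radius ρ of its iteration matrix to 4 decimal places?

yes, ρ = 0.1503

A = D + L + U where D = diag(51.8, 51.4, -28, -38.5, -44.5).
T_J = -D⁻¹(L+U): T[1,3] = -(3.4)/(51.4) = -0.0661; T[1,1] = 0.
  T[0,:] = [+0.0000 +0.0753 -0.0560 +0.0097 +0.0772]
  T[1,:] = [+0.0700 +0.0000 -0.0642 -0.0661 +0.0175]
  T[2,:] = [-0.0250 -0.1321 +0.0000 -0.0321 +0.0286]
  T[3,:] = [+0.0987 -0.0078 +0.0987 +0.0000 +0.0130]
  T[4,:] = [-0.0225 +0.0742 -0.0629 -0.0584 +0.0000]
|λ(T)| sorted: 0.1503, 0.1061, 0.1061, 0.0788, 0.0788.
ρ = 0.1503; 0.1503 < 1, so it converges for any x₀.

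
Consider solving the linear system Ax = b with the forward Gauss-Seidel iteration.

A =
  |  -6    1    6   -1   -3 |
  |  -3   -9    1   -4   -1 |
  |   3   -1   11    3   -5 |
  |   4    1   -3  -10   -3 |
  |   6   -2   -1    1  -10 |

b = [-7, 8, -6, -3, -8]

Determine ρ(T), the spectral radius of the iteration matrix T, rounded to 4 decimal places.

0.7775

Split A = D + L + U, D = diag(-6, -9, 11, -10, -10).
GS T = -(D+L)⁻¹U: row 0 first, T[0,3] = -(-1)/(-6) = -0.1667; later rows by forward substitution.
  T[0,:] = [+0.0000  +0.1667  +1.0000  -0.1667  -0.5000]
  T[1,:] = [+0.0000  -0.0556  -0.2222  -0.3889  +0.0556]
  T[2,:] = [+0.0000  -0.0505  -0.2929  -0.2626  +0.5960]
  T[3,:] = [+0.0000  +0.0763  +0.4657  -0.0268  -0.6732]
  T[4,:] = [+0.0000  +0.1238  +0.7203  +0.0014  -0.4380]
moduli |λ_i(T)| = 0.7775, 0.3779, 0.3509, 0.0088, 0.0000.
ρ(T) = max|λ| = 0.7775; 0.7775 < 1, so it converges for any x₀.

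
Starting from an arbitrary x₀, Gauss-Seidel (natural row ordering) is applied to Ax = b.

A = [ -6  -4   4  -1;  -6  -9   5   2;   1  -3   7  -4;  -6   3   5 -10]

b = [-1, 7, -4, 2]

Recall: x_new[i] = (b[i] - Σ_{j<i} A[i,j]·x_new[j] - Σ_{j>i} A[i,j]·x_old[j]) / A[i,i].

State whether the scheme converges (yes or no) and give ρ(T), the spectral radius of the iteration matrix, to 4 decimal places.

yes, ρ = 0.8632

Split A = D + L + U, D = diag(-6, -9, 7, -10).
GS T = -(D+L)⁻¹U: row 0 first, T[0,3] = -(-1)/(-6) = -0.1667; later rows by forward substitution.
  T[0,:] = [+0.0000, -0.6667, +0.6667, -0.1667]
  T[1,:] = [+0.0000, +0.4444, +0.1111, +0.3333]
  T[2,:] = [+0.0000, +0.2857, -0.0476, +0.7381]
  T[3,:] = [+0.0000, +0.6762, -0.3905, +0.5690]
moduli |λ_i(T)| = 0.8632, 0.3835, 0.3835, 0.0000.
ρ = 0.8632; 0.8632 < 1, so it converges for any x₀.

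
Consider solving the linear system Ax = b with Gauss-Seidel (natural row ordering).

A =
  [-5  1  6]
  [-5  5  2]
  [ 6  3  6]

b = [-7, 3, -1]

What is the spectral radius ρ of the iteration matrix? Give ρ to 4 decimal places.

Split A = D + L + U, D = diag(-5, 5, 6).
Gauss-Seidel: T = -(D+L)⁻¹U, row 0 first, T[0,2] = -(6)/(-5) = +1.2000; later rows by forward substitution.
  T[0,:] = [+0.0000, +0.2000, +1.2000]
  T[1,:] = [+0.0000, +0.2000, +0.8000]
  T[2,:] = [+0.0000, -0.3000, -1.6000]
|roots of det(T-λI)|: 1.4550, 0.0550, 0.0000.
ρ(T) = max|λ| = 1.4550; 1.4550 > 1: divergent.

1.4550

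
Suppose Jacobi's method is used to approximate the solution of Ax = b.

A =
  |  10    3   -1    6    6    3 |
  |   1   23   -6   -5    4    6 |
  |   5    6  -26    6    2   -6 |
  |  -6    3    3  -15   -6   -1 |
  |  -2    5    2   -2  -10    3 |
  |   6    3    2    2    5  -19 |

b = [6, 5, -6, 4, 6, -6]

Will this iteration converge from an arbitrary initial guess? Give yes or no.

yes

Let D = diag(10, 23, -26, -15, -10, -19); L, U the strict triangles.
Jacobi T = -D⁻¹(L+U): T[1,4] = -(4)/(23) = -0.1739; T[1,1] = 0.
  T[0,:] = [+0.0000  -0.3000  +0.1000  -0.6000  -0.6000  -0.3000]
  T[1,:] = [-0.0435  +0.0000  +0.2609  +0.2174  -0.1739  -0.2609]
  T[2,:] = [+0.1923  +0.2308  +0.0000  +0.2308  +0.0769  -0.2308]
  T[3,:] = [-0.4000  +0.2000  +0.2000  +0.0000  -0.4000  -0.0667]
  T[4,:] = [-0.2000  +0.5000  +0.2000  -0.2000  +0.0000  +0.3000]
  T[5,:] = [+0.3158  +0.1579  +0.1053  +0.1053  +0.2632  +0.0000]
|λ(T)| sorted: 0.8939, 0.6016, 0.5195, 0.5195, 0.2318, 0.0254.
spectral radius ρ = 0.8939; 0.8939 < 1, so it converges for any x₀.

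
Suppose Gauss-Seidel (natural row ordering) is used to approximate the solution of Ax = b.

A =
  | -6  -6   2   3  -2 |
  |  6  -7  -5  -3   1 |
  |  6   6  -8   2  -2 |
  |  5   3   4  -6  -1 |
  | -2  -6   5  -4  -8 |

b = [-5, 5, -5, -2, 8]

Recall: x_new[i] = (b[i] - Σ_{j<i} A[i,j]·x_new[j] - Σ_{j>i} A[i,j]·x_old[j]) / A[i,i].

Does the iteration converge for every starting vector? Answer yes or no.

no

Split A = D + L + U, D = diag(-6, -7, -8, -6, -8).
Gauss-Seidel: T = -(D+L)⁻¹U, row 0 first, T[0,3] = -(3)/(-6) = +0.5000; later rows by forward substitution.
  T[0,:] = [+0.0000 -1.0000 +0.3333 +0.5000 -0.3333]
  T[1,:] = [+0.0000 -0.8571 -0.4286 +0.0000 -0.1429]
  T[2,:] = [+0.0000 -1.3929 -0.0714 +0.6250 -0.6071]
  T[3,:] = [+0.0000 -2.1905 +0.0159 +0.8333 -0.9206]
  T[4,:] = [+0.0000 +1.1176 +0.1855 -0.1510 +0.2713]
|eigenvalues of T|: 1.2684, 0.9086, 0.1364, 0.0473, 0.0000.
ρ = 1.2684; 1.2684 > 1 ⇒ diverges.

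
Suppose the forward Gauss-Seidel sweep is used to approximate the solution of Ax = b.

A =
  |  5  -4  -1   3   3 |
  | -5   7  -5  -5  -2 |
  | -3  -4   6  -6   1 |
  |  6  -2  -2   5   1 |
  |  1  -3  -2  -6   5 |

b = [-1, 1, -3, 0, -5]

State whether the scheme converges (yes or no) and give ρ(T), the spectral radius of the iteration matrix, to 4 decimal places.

Write A = D+L+U with D = diag(5, 7, 6, 5, 5).
Gauss-Seidel: T = -(D+L)⁻¹U, row 0 first, T[0,3] = -(3)/(5) = -0.6000; later rows by forward substitution.
  T[0,:] = [+0.0000, +0.8000, +0.2000, -0.6000, -0.6000]
  T[1,:] = [+0.0000, +0.5714, +0.8571, +0.2857, -0.1429]
  T[2,:] = [+0.0000, +0.7810, +0.6714, +0.8905, -0.5619]
  T[3,:] = [+0.0000, -0.4190, +0.3714, +1.1905, +0.2381]
  T[4,:] = [+0.0000, -0.0076, +1.1886, +2.0762, +0.0952]
eigenvalue magnitudes: 1.5468, 1.0901, 0.1825, 0.0743, 0.0000.
ρ(T) = max|λ| = 1.5468; 1.5468 > 1 ⇒ diverges.

no, ρ = 1.5468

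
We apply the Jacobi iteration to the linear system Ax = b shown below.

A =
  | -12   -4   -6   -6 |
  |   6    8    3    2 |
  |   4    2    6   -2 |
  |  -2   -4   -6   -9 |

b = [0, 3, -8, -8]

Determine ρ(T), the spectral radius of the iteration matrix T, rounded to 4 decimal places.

Let D = diag(-12, 8, 6, -9); L, U the strict triangles.
Jacobi T = -D⁻¹(L+U): T[3,0] = -(-2)/(-9) = -0.2222; T[3,3] = 0.
  T[0,:] = [+0.0000 -0.3333 -0.5000 -0.5000]
  T[1,:] = [-0.7500 +0.0000 -0.3750 -0.2500]
  T[2,:] = [-0.6667 -0.3333 +0.0000 +0.3333]
  T[3,:] = [-0.2222 -0.4444 -0.6667 +0.0000]
moduli |λ_i(T)| = 1.1443, 0.5777, 0.5777, 0.3273.
ρ(T) = max|λ| = 1.1443; 1.1443 > 1: divergent.

1.1443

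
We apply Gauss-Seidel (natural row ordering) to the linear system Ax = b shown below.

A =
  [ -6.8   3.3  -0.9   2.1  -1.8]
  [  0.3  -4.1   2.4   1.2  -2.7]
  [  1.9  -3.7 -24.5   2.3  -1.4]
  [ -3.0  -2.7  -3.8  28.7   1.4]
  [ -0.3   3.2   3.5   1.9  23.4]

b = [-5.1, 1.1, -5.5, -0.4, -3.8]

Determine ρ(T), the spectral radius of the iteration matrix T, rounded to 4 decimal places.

Let D = diag(-6.8, -4.1, -24.5, 28.7, 23.4); L, U the strict triangles.
GS T = -(D+L)⁻¹U: row 0 first, T[0,3] = -(2.1)/(-6.8) = +0.3088; later rows by forward substitution.
  T[0,:] = [+0.0000, +0.4853, -0.1324, +0.3088, -0.2647]
  T[1,:] = [+0.0000, +0.0355, +0.5757, +0.3153, -0.6779]
  T[2,:] = [+0.0000, +0.0323, -0.0972, +0.0702, +0.0247]
  T[3,:] = [+0.0000, +0.0583, +0.0275, +0.0712, -0.1370]
  T[4,:] = [+0.0000, -0.0082, -0.0681, -0.0554, +0.0967]
|λ(T)| sorted: 0.3200, 0.1096, 0.1096, 0.0043, 0.0000.
spectral radius ρ = 0.3200; 0.3200 < 1 ⇒ converges.

0.3200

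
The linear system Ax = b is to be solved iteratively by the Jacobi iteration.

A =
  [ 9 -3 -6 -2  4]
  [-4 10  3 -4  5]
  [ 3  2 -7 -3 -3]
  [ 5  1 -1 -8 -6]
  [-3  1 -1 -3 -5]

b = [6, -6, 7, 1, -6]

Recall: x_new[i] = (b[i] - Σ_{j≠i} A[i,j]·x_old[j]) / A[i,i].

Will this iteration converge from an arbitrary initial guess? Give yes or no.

no

A = D + L + U where D = diag(9, 10, -7, -8, -5).
Jacobi: T = -D⁻¹(L+U), T[0,2] = -(-6)/(9) = +0.6667; T[0,0] = 0.
  T[0,:] = [+0.0000, +0.3333, +0.6667, +0.2222, -0.4444]
  T[1,:] = [+0.4000, +0.0000, -0.3000, +0.4000, -0.5000]
  T[2,:] = [+0.4286, +0.2857, +0.0000, -0.4286, -0.4286]
  T[3,:] = [+0.6250, +0.1250, -0.1250, +0.0000, -0.7500]
  T[4,:] = [-0.6000, +0.2000, -0.2000, -0.6000, +0.0000]
moduli |λ_i(T)| = 1.2694, 0.8176, 0.6113, 0.2473, 0.2473.
ρ(T) = max|λ| = 1.2694; 1.2694 > 1 ⇒ diverges.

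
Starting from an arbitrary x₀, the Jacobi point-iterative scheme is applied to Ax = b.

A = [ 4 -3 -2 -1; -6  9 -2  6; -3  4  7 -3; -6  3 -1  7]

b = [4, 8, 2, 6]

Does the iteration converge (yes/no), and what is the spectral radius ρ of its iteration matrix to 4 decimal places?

Diagonal D = diag(4, 9, 7, 7); L, U strict lower/upper.
Jacobi T = -D⁻¹(L+U): T[2,3] = -(-3)/(7) = +0.4286; T[2,2] = 0.
  T[0,:] = [+0.0000  +0.7500  +0.5000  +0.2500]
  T[1,:] = [+0.6667  +0.0000  +0.2222  -0.6667]
  T[2,:] = [+0.4286  -0.5714  +0.0000  +0.4286]
  T[3,:] = [+0.8571  -0.4286  +0.1429  +0.0000]
eigenvalue magnitudes: 1.2283, 0.8570, 0.2050, 0.2050.
ρ = 1.2283; 1.2283 > 1: divergent.

no, ρ = 1.2283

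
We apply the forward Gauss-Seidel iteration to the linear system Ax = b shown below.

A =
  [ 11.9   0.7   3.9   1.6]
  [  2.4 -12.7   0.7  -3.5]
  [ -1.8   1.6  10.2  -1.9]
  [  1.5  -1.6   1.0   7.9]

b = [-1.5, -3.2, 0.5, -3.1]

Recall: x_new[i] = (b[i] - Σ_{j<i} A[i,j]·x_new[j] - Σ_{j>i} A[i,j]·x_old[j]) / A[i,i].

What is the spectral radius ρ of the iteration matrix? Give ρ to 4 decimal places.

Split A = D + L + U, D = diag(11.9, -12.7, 10.2, 7.9).
Gauss-Seidel: T = -(D+L)⁻¹U, row 0 first, T[0,2] = -(3.9)/(11.9) = -0.3277; later rows by forward substitution.
  T[0,:] = [+0.0000 -0.0588 -0.3277 -0.1345]
  T[1,:] = [+0.0000 -0.0111 -0.0068 -0.3010]
  T[2,:] = [+0.0000 -0.0086 -0.0568 +0.2098]
  T[3,:] = [+0.0000 +0.0100 +0.0680 -0.0620]
|roots of det(T-λI)|: 0.1649, 0.0492, 0.0141, 0.0000.
spectral radius ρ = 0.1649; 0.1649 < 1 ⇒ converges.

0.1649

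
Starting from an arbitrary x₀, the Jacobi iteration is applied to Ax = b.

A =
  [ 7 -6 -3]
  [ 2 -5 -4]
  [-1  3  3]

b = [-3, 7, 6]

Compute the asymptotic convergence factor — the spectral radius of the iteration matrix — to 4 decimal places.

Write A = D+L+U with D = diag(7, -5, 3).
Jacobi: T = -D⁻¹(L+U), T[0,1] = -(-6)/(7) = +0.8571; T[0,0] = 0.
  T[0,:] = [+0.0000 +0.8571 +0.4286]
  T[1,:] = [+0.4000 +0.0000 -0.8000]
  T[2,:] = [+0.3333 -1.0000 +0.0000]
|λ(T)| sorted: 1.2656, 0.9233, 0.3423.
ρ(T) = max|λ| = 1.2656; 1.2656 > 1 ⇒ diverges.

1.2656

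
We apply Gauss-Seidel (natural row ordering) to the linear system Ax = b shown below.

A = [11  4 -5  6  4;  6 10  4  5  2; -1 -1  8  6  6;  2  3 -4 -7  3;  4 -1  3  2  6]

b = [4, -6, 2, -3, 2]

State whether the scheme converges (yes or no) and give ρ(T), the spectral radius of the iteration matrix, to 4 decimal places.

Write A = D+L+U with D = diag(11, 10, 8, -7, 6).
Gauss-Seidel: T = -(D+L)⁻¹U, row 0 first, T[0,2] = -(-5)/(11) = +0.4545; later rows by forward substitution.
  T[0,:] = [+0.0000  -0.3636  +0.4545  -0.5455  -0.3636]
  T[1,:] = [+0.0000  +0.2182  -0.6727  -0.1727  +0.0182]
  T[2,:] = [+0.0000  -0.0182  -0.0273  -0.8398  -0.7932]
  T[3,:] = [+0.0000  +0.0000  -0.1429  +0.2500  +0.7857]
  T[4,:] = [+0.0000  +0.2879  -0.3539  +0.6714  +0.3801]
|λ(T)| sorted: 1.4150, 0.4721, 0.2160, 0.2160, 0.0000.
ρ = 1.4150; 1.4150 > 1: divergent.

no, ρ = 1.4150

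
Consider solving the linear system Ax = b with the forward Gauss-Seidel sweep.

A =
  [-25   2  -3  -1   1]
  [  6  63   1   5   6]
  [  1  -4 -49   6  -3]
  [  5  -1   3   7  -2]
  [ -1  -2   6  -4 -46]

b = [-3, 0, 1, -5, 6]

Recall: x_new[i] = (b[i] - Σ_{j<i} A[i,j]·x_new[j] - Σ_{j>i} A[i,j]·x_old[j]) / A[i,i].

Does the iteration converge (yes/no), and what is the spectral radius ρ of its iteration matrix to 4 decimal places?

A = D + L + U where D = diag(-25, 63, -49, 7, -46).
GS T = -(D+L)⁻¹U: row 0 first, T[0,4] = -(1)/(-25) = +0.0400; later rows by forward substitution.
  T[0,:] = [+0.0000, +0.0800, -0.1200, -0.0400, +0.0400]
  T[1,:] = [+0.0000, -0.0076, -0.0044, -0.0756, -0.0990]
  T[2,:] = [+0.0000, +0.0023, -0.0021, +0.1278, -0.0523]
  T[3,:] = [+0.0000, -0.0592, +0.0860, -0.0370, +0.2654]
  T[4,:] = [+0.0000, +0.0040, -0.0049, +0.0240, -0.0265]
|roots of det(T-λI)|: 0.1760, 0.1198, 0.0135, 0.0034, 0.0000.
ρ(T) = max|λ| = 0.1760; 0.1760 < 1: convergent.

yes, ρ = 0.1760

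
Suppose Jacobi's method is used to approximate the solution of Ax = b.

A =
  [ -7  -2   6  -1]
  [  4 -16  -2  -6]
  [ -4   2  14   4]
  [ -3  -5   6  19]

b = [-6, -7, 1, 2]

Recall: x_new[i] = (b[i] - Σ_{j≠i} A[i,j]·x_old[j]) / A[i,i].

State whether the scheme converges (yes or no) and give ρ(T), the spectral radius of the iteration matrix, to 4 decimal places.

yes, ρ = 0.5332

Diagonal D = diag(-7, -16, 14, 19); L, U strict lower/upper.
T_J = -D⁻¹(L+U): T[3,0] = -(-3)/(19) = +0.1579; T[3,3] = 0.
  T[0,:] = [+0.0000, -0.2857, +0.8571, -0.1429]
  T[1,:] = [+0.2500, +0.0000, -0.1250, -0.3750]
  T[2,:] = [+0.2857, -0.1429, +0.0000, -0.2857]
  T[3,:] = [+0.1579, +0.2632, -0.3158, +0.0000]
|roots of det(T-λI)|: 0.5332, 0.3408, 0.2416, 0.2416.
ρ = 0.5332; 0.5332 < 1, so it converges for any x₀.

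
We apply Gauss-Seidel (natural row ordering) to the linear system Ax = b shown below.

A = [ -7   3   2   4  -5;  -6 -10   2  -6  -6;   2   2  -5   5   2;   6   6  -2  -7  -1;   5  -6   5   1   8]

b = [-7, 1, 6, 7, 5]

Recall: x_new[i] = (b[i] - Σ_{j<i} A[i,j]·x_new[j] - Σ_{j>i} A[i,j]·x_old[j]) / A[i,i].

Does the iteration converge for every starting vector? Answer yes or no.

no

Split A = D + L + U, D = diag(-7, -10, -5, -7, 8).
T_GS = -(D+L)⁻¹U: row 0 first, T[0,4] = -(-5)/(-7) = -0.7143; later rows by forward substitution.
  T[0,:] = [+0.0000  +0.4286  +0.2857  +0.5714  -0.7143]
  T[1,:] = [+0.0000  -0.2571  +0.0286  -0.9429  -0.1714]
  T[2,:] = [+0.0000  +0.0686  +0.1257  +0.8514  +0.0457]
  T[3,:] = [+0.0000  +0.1273  +0.2335  -0.5616  -0.9151]
  T[4,:] = [+0.0000  -0.5195  -0.2649  -1.5262  +0.4037]
|roots of det(T-λI)|: 1.4806, 1.2183, 0.0651, 0.0651, 0.0000.
ρ(T) = max|λ| = 1.4806; 1.4806 > 1: divergent.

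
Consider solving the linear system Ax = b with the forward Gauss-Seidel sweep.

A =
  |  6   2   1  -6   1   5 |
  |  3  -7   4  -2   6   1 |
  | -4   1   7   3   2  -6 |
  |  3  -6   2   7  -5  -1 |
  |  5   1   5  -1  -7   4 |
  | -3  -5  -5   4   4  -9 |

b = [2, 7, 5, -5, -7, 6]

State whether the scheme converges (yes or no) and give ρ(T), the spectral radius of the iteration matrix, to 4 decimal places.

Let D = diag(6, -7, 7, 7, -7, -9); L, U the strict triangles.
GS T = -(D+L)⁻¹U: row 0 first, T[0,3] = -(-6)/(6) = +1.0000; later rows by forward substitution.
  T[0,:] = [+0.0000 -0.3333 -0.1667 +1.0000 -0.1667 -0.8333]
  T[1,:] = [+0.0000 -0.1429 +0.5000 +0.1429 +0.7857 -0.2143]
  T[2,:] = [+0.0000 -0.1701 -0.1667 +0.1224 -0.4932 +0.4116]
  T[3,:] = [+0.0000 +0.0690 +0.5476 -0.3411 +1.6001 +0.1987]
  T[4,:] = [+0.0000 -0.3898 -0.2449 +0.8709 -0.5877 +0.2112]
  T[5,:] = [+0.0000 +0.1424 +0.0049 -0.2453 +0.3430 +0.3504]
|eigenvalues of T|: 1.6746, 0.6008, 0.2858, 0.2858, 0.1351, 0.0000.
ρ(T) = max|λ| = 1.6746; 1.6746 > 1, so it fails to converge.

no, ρ = 1.6746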